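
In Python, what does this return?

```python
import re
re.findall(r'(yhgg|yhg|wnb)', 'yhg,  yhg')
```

['yhg', 'yhg']

`findall` collects group 1 from each match (2 total).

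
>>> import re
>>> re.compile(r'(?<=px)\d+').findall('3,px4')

The positive lookaround only admits positions where the adjacent text matches; those characters stay outside the span.
No capturing groups, so `findall` returns the 1 full match string.

['4']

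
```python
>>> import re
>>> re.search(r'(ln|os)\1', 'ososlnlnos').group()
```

After group 1 captures some text, `\1` only succeeds where that same text appears again.
The match spans [0:4] → 'osos'.

'osos'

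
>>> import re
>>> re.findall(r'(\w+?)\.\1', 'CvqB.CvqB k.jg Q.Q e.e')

['CvqB', 'Q', 'e']

`\1` is not a pattern — it's the concrete string captured by group 1, re-applied verbatim.
One capturing group, so `findall` returns just the captured substring from each match — 3 in all.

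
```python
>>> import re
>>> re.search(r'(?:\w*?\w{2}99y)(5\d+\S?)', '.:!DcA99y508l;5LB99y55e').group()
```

'DcA99y508l'

This matches zero or more of a word character (lazy), then exactly 2 of a word character, then the literal '99y' (non-capturing group); then the literal '5', then one or more of a digit, then optionally a non-whitespace character (captured).
`re.search` scans for the first position where the pattern succeeds.
The match spans [3:13] → 'DcA99y508l'.
Captured: group 1 = '508l'.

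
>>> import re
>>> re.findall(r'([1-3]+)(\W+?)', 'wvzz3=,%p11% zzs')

[('3', '='), ('11', '%')]

This matches one or more of a character in [1-3] (captured); then one or more of a non-word character (lazy) (captured).
Lazy quantifiers expand one character at a time until the remainder of the pattern can match.
Matches: at [4:6] match '3=', groups = ('3', '='); at [9:12] match '11%', groups = ('11', '%').
With 2 capturing groups, `findall` returns a 2-tuple per match.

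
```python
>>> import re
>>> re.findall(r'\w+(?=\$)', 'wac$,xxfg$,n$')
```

['wac', 'xxfg', 'n']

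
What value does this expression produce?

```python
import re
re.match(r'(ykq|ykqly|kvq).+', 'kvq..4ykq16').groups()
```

`match` is anchored at position 0; if the pattern doesn't fit there, it returns None.
The match spans [0:11] → 'kvq..4ykq16'.
Captured: group 1 = 'kvq'.

('kvq',)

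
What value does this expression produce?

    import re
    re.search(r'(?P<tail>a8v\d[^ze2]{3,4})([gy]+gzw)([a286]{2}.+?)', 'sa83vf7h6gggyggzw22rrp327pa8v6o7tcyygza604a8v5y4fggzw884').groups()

The pattern matches the literal 'a8v', then a digit, then 3 to 4 of any character except [ze2] (captured as 'tail'); then one or more of one of [gy], then the literal 'gzw' (captured); then exactly 2 of one of [a286], then one or more of any character (lazy) (captured).
Unlike `match`, `search` isn't anchored — it looks for the pattern anywhere in the string.
The match spans [42:56] → 'a8v5y4fggzw884'.
Captured: group 1 = 'a8v5y4f', group 2 = 'ggzw', group 3 = '884'.

('a8v5y4f', 'ggzw', '884')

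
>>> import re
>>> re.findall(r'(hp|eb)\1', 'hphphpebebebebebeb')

After group 1 captures some text, `\1` only succeeds where that same text appears again.
Walking the string: at [0:4] match 'hphp', group 1 = 'hp'; at [6:10] match 'ebeb', group 1 = 'eb'; at [10:14] match 'ebeb', group 1 = 'eb'; at [14:18] match 'ebeb', group 1 = 'eb'.
With a single group, `findall` returns only what that group captured — 4 items.

['hp', 'eb', 'eb', 'eb']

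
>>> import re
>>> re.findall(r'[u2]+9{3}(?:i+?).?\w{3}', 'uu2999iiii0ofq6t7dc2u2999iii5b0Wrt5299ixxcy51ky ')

['uu2999iiii0', '2u2999iii5b']

Because the quantifier is non-greedy, it stops expanding at the earliest point where the rest of the pattern can succeed.
Since nothing is captured, `findall` lists the 2 matched substrings directly.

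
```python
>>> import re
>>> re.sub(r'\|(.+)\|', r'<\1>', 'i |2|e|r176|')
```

'i <2|e|r176>'

Matches: at [2:12] → '|2|e|r176|'.
The replacement refers to a captured group, so each match is rewritten using its own captured text.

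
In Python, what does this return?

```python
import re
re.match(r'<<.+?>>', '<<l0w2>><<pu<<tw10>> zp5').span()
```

(0, 8)

`re.match` won't scan ahead — the pattern has to work from the very first character.
The match spans [0:8] → '<<l0w2>>'.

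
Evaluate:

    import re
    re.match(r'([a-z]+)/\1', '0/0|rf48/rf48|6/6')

None

After group 1 captures some text, `\1` only succeeds where that same text appears again.
With `match`, the pattern is implicitly anchored at the beginning.
Here the string doesn't start with a match, so the call returns None.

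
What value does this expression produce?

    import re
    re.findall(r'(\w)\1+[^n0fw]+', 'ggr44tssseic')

['g']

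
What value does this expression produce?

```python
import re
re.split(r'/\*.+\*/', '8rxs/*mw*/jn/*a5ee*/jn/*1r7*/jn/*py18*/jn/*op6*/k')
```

['8rxs', 'k']

Matches to split on: at [4:48] → '/*mw*/jn/*a5ee*/jn/*1r7*/jn/*py18*/jn/*op6*/'.
Splitting on the pattern gives 2 pieces.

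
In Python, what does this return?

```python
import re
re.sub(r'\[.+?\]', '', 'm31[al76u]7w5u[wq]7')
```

'm317w5u7'

A non-greedy quantifier consumes as few characters as it can — just enough that the remainder of the pattern still matches from where it stops; whatever follows it matches normally.
`sub` substitutes '' at each match site.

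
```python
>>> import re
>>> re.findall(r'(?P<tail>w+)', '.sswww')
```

['www']

The pattern matches one or more of a literal 'w' (captured as 'tail').
Matches: at [3:6] match 'www', group 1 = 'www'.
`findall` collects group 1 from the one match (1 total).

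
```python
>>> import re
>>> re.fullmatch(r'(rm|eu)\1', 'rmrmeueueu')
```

A backreference is literal: `\1` must see the identical characters the first group matched.
For `fullmatch`, every character of the input must be accounted for by the pattern.
Here the pattern can't cover the whole string, so the call returns None.

None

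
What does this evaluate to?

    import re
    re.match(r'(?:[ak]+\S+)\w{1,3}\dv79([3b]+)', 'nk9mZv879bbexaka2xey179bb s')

The pattern matches one or more of one of [ak], then one or more of a non-whitespace character (non-capturing group); then 1 to 3 of a word character, then a digit, then the literal 'v79'; then one or more of one of [3b] (captured).
`re.match` only tries the pattern at the start of the string.
Here position 0 doesn't satisfy it, so the call returns None.

None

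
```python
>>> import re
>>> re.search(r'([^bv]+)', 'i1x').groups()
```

This matches one or more of any character except [bv] (captured).
`re.search` scans for the first position where the pattern succeeds.
The match spans [0:3] → 'i1x'.
Captured: group 1 = 'i1x'.

('i1x',)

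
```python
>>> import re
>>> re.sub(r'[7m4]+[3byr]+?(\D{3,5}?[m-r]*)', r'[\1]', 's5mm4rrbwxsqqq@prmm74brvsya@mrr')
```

The pattern matches one or more of one of [7m4]; then one or more of one of [3byr] (lazy); then 3 to 5 of a non-digit (lazy), then zero or more of a character in [m-r] (captured).
A non-greedy quantifier consumes as few characters as it can — just enough that the remainder of the pattern still matches from where it stops; whatever follows it matches normally.
Matches: at [2:9] → 'mm4rrbw'; at [17:25] → 'mm74brvs'.
`\1` in the replacement pulls in group 1's text for each match.

's5[rbw]xsqqq@pr[rvs]ya@mrr'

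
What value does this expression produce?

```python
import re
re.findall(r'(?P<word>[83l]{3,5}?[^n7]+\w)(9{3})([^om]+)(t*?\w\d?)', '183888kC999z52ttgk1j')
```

[('83888kC', '999', 'z52ttgk1', 'j')]

This matches 3 to 5 of one of [83l] (lazy), then one or more of any character except [n7], then a word character (captured as 'word'); then exactly 3 of a literal '9' (captured); then one or more of any character except [om] (captured); then zero or more of the literal 't' (lazy), then a word character, then optionally a digit (captured).
Scanning left to right: at [1:20] match '83888kC999z52ttgk1j', groups = ('83888kC', '999', 'z52ttgk1', 'j').
4 groups means the one result is a tuple of 4 captured strings — 1 here.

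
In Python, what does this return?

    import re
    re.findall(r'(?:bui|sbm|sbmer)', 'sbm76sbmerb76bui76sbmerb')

['sbm', 'sbm', 'bui', 'sbm']

Alternation tries branches left to right and keeps the first one that lets the overall match succeed at that position.
With no groups in the pattern, `findall` gives back each whole match — 4 here.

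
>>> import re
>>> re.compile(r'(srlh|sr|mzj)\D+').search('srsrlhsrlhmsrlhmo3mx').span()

(0, 17)

`re.search` tries every starting position until one works.
The match spans [0:17] → 'srsrlhsrlhmsrlhmo'.
Captured: group 1 = 'sr'.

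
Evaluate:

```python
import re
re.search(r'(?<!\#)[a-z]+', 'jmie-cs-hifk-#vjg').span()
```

The negative lookahead/lookbehind blocks any match where the forbidden context is present.
`re.search` tries every starting position until one works.
The match spans [0:4] → 'jmie'.

(0, 4)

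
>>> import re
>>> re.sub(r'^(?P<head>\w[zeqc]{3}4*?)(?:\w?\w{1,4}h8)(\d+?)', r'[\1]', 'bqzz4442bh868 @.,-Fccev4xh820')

The replacement refers to a captured group, so each match is rewritten using its own captured text.

'[bqzz]8 @.,-Fccev4xh820'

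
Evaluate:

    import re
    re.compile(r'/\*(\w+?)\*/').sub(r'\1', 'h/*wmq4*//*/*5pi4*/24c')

'hwmq4/*5pi424c'

The replacement refers to a captured group, so each match is rewritten using its own captured text.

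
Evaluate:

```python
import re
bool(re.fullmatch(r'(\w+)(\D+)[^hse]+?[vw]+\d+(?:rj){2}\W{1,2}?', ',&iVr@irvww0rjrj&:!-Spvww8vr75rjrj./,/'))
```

False

`re.fullmatch` is like wrapping the pattern in `^…$` (in single-line mode).
Here the string isn't matched end-to-end, so the call returns None, and `bool(None)` is False.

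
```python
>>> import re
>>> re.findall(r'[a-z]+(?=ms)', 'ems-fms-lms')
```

Lookahead/lookbehind check context without consuming it, so the matched span excludes the asserted characters.
`findall` yields the raw match text (3 of them) because the pattern has no groups.

['e', 'f', 'l']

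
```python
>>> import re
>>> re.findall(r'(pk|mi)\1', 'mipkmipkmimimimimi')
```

['mi', 'mi']

The backreference `\1` re-matches whatever the first group consumed, character for character.
Matches: at [8:12] match 'mimi', group 1 = 'mi'; at [12:16] match 'mimi', group 1 = 'mi'.
`findall` collects group 1 from each match (2 total).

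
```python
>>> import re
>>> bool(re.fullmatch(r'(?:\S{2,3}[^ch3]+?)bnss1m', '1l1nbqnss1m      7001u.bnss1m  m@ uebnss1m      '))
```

False

`re.fullmatch` is like wrapping the pattern in `^…$` (in single-line mode).
Here the pattern can't cover the whole string, so the call returns None, and `bool(None)` is False.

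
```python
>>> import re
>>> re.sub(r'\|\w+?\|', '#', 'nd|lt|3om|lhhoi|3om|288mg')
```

'nd#3om#3om|288mg'

Matches: at [2:6] → '|lt|'; at [9:16] → '|lhhoi|'.
Each match is replaced by '#'.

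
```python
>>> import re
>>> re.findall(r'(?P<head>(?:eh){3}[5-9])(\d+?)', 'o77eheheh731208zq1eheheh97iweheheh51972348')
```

The pattern matches the literal 'eh' repeated 3 times, then a character in [5-9] (captured as 'head'); then one or more of a digit (lazy) (captured).
A `+?`/`*?`/`{m,n}?` starts at its minimum and grows only as far as needed for what follows to match.
Matches: at [3:11] match 'eheheh73', groups = ('eheheh7', '3'); at [18:26] match 'eheheh97', groups = ('eheheh9', '7'); at [28:36] match 'eheheh51', groups = ('eheheh5', '1').
2 groups means each result is a tuple of 2 captured strings — 3 here.

[('eheheh7', '3'), ('eheheh9', '7'), ('eheheh5', '1')]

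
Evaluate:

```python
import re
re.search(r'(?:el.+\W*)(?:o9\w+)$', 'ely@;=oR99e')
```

None

This matches the literal 'el', then one or more of any character, then zero or more of a non-word character (non-capturing group); then the literal 'o9', then one or more of a word character (non-capturing group); then anchored at the end.
`search` walks the string left to right and returns the first match it finds.
Here no position works, so the call returns None.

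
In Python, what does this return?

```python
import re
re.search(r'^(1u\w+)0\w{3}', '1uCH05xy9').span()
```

This matches anchored at the start of the string; then the literal '1u', then one or more of a word character (captured); then a literal '0', then exactly 3 of a word character.
Unlike `match`, `search` isn't anchored — it looks for the pattern anywhere in the string.
The match spans [0:8] → '1uCH05xy'.
Captured: group 1 = '1uCH'.

(0, 8)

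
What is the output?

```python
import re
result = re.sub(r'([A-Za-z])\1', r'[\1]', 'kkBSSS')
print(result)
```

[k]B[S]S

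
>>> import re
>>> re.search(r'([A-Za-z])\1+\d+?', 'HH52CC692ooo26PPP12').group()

'HH5'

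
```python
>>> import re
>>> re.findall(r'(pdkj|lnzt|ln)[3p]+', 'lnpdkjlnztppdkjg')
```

['ln', 'lnzt']

Matches: at [0:3] match 'lnp', group 1 = 'ln'; at [6:12] match 'lnztpp', group 1 = 'lnzt'.
Because there's exactly one group, `findall` drops the full match and keeps group 1 from each hit.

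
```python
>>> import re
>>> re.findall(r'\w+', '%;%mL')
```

['mL']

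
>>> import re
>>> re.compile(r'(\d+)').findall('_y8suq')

Pattern: one or more of a digit (captured).
Matches: at [2:3] match '8', group 1 = '8'.
`findall` collects group 1 from the one match (1 total).

['8']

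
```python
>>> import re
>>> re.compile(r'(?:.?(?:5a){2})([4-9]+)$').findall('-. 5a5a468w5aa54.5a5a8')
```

['8']

Pattern: optionally any character, then the literal '5a' repeated 2 times (non-capturing group); then one or more of a character in [4-9] (captured); then anchored at the end.
Because there's exactly one group, `findall` drops the full match and keeps group 1 from the one hit.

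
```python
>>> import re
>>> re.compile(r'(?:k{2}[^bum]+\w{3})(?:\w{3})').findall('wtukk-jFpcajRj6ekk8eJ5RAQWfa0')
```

['kk-jFpcajRj6ekk8eJ5RAQWfa0']

This matches exactly 2 of the literal 'k', then one or more of any character except [bum], then exactly 3 of a word character (non-capturing group); then exactly 3 of a word character (non-capturing group).
Scanning left to right: at [3:29] → 'kk-jFpcajRj6ekk8eJ5RAQWfa0'.
With no groups in the pattern, `findall` gives back each whole match — 1 here.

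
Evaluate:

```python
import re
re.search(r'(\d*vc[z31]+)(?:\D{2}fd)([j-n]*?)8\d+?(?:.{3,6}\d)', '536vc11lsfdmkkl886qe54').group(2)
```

'mkkl'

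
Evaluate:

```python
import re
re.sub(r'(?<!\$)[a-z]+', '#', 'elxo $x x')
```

The negative lookahead/lookbehind blocks any match where the forbidden context is present.
Each match is replaced by '#'.

'# $x #'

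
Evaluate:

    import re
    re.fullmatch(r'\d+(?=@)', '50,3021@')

Lookahead/lookbehind check context without consuming it, so the matched span excludes the asserted characters.
`fullmatch` succeeds only if the pattern covers the string from start to end.
Here the string isn't matched end-to-end, so the call returns None.

None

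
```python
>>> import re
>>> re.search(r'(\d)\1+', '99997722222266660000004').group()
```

`\1` has to match the exact text group 1 already captured.
`re.search` tries every starting position until one works.
The match spans [0:4] → '9999'.
Captured: group 1 = '9'.

'9999'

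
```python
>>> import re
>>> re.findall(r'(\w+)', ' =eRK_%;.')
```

The pattern matches one or more of a word character (captured).
One capturing group, so `findall` returns just the captured substring from the one match — 1 in all.

['eRK_']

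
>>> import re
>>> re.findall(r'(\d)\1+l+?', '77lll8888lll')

['7', '8']

The backreference `\1` re-matches whatever the first group consumed, character for character.
With a single group, `findall` returns only what that group captured — 2 items.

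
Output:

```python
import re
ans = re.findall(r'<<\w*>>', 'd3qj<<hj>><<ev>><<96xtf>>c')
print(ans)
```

Since nothing is captured, `findall` lists the 3 matched substrings directly.

['<<hj>>', '<<ev>>', '<<96xtf>>']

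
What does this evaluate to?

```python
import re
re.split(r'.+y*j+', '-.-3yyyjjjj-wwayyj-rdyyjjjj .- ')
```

The pattern matches one or more of any character; then zero or more of a literal 'y', then one or more of a literal 'j'.
Splitting on the pattern gives 2 pieces.

['', ' .- ']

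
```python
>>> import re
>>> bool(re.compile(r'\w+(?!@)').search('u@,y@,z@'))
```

False

Because the assertion is negative and zero-width, positions next to the forbidden text are skipped.
`search` walks the string left to right and returns the first match it finds.
Here nothing in the string fits, so the call returns None, and `bool(None)` is False.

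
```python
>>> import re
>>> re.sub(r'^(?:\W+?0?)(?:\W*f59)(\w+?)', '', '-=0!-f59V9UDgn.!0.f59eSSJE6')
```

The pattern matches anchored at the start of the string; then one or more of a non-word character (lazy), then optionally the literal '0' (non-capturing group); then zero or more of a non-word character, then the literal 'f59' (non-capturing group); then one or more of a word character (lazy) (captured).
With the lazy modifier that quantifier settles for the fewest repetitions that let the rest of the pattern succeed (the atoms after it are unaffected and can still be greedy).
Matches: at [0:9] → '-=0!-f59V'.
Every occurrence is swapped for ''.

'9UDgn.!0.f59eSSJE6'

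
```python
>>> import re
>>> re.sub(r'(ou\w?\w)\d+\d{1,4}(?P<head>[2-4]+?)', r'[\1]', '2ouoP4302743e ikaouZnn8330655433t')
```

'2[ouoP]e ikaouZnn8330655433t'

This matches the literal 'ou', then optionally a word character, then a word character (captured); then one or more of a digit, then 1 to 4 of a digit; then one or more of a character in [2-4] (lazy) (captured as 'head').
Matches: at [1:12] → 'ouoP4302743'.
Each match is replaced using the text its own group 1 captured.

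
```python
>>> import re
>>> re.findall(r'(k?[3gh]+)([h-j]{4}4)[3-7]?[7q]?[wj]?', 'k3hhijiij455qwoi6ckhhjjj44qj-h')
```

[('kh', 'hjjj4')]

Pattern: optionally a literal 'k', then one or more of one of [3gh] (captured); then exactly 4 of a character in [h-j], then the literal '4' (captured); then optionally a character in [3-7], then optionally one of [7q], then optionally one of [wj].
Walking the string: at [18:28] match 'khhjjj44qj', groups = ('kh', 'hjjj4').
With 2 capturing groups, `findall` returns a 2-tuple per match.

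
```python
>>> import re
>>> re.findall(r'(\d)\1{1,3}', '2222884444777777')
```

['2', '8', '4', '7', '7']

The backreference `\1` re-matches whatever the first group consumed, character for character.
Matches: at [0:4] match '2222', group 1 = '2'; at [4:6] match '88', group 1 = '8'; at [6:10] match '4444', group 1 = '4'; at [10:14] match '7777', group 1 = '7'; at [14:16] match '77', group 1 = '7'.
Because there's exactly one group, `findall` drops the full match and keeps group 1 from each hit.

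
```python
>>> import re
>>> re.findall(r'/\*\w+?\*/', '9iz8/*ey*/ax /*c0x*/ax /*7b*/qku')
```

With no groups in the pattern, `findall` gives back each whole match — 3 here.

['/*ey*/', '/*c0x*/', '/*7b*/']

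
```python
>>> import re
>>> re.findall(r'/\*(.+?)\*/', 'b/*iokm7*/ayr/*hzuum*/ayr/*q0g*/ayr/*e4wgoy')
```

['iokm7', 'hzuum', 'q0g']

Lazy quantifiers expand one character at a time until the remainder of the pattern can match.
With a single group, `findall` returns only what that group captured — 3 items.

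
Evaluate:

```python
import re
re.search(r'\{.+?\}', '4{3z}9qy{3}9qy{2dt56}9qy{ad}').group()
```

Because the quantifier is non-greedy, it stops expanding at the earliest point where the rest of the pattern can succeed.
The match spans [1:5] → '{3z}'.

'{3z}'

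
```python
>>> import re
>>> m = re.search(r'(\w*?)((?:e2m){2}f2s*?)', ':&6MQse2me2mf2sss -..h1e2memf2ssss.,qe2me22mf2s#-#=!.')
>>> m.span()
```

(2, 14)

The match spans [2:14] → '6MQse2me2mf2'.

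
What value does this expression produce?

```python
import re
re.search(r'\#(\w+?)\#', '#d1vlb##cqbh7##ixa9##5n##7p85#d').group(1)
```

Unlike `match`, `search` isn't anchored — it looks for the pattern anywhere in the string.
The match spans [0:7] → '#d1vlb#'.
Captured: group 1 = 'd1vlb'.

'd1vlb'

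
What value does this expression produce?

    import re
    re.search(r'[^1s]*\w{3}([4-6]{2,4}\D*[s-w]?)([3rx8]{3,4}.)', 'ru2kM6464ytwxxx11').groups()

('64ytw', 'xxx1')

This matches zero or more of any character except [1s], then exactly 3 of a word character; then 2 to 4 of a character in [4-6], then zero or more of a non-digit, then optionally a character in [s-w] (captured); then 3 to 4 of one of [3rx8], then any character (captured).
`re.search` scans for the first position where the pattern succeeds.
The match spans [0:16] → 'ru2kM6464ytwxxx1'.
Captured: group 1 = '64ytw', group 2 = 'xxx1'.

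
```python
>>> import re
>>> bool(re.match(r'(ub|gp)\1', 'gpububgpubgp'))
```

False

`match` is anchored at position 0; if the pattern doesn't fit there, it returns None.
Here the pattern fails at index 0, so the call returns None, and `bool(None)` is False.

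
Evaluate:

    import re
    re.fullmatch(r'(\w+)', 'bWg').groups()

('bWg',)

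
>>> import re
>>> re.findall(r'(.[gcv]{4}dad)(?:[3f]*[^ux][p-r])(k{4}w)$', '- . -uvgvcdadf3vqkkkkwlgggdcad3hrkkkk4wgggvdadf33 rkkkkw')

[('wgggvdad', 'kkkkw')]

The pattern matches any character, then exactly 4 of one of [gcv], then the literal 'dad' (captured); then zero or more of one of [3f], then any character except [ux], then a character in [p-r] (non-capturing group); then exactly 4 of the literal 'k', then a literal 'w' (captured); then anchored at the end.
Scanning left to right: at [38:56] match 'wgggvdadf33 rkkkkw', groups = ('wgggvdad', 'kkkkw').
`findall` packs the 2 group values into a tuple for every match.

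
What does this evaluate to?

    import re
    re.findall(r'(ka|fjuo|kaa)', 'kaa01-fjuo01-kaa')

Alternation tries branches left to right and keeps the first one that lets the overall match succeed at that position.
Walking the string: at [0:2] match 'ka', group 1 = 'ka'; at [6:10] match 'fjuo', group 1 = 'fjuo'; at [13:15] match 'ka', group 1 = 'ka'.
One capturing group, so `findall` returns just the captured substring from each match — 3 in all.

['ka', 'fjuo', 'ka']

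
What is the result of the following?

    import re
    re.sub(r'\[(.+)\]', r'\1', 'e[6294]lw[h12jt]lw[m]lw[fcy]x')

'e6294]lw[h12jt]lw[m]lw[fcyx'

The replacement refers to a captured group, so each match is rewritten using its own captured text.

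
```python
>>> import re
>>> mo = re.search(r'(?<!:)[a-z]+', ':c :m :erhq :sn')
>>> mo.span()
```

(8, 11)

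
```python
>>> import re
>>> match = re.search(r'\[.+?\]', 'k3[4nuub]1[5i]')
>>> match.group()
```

Unlike `match`, `search` isn't anchored — it looks for the pattern anywhere in the string.
The match spans [2:9] → '[4nuub]'.

'[4nuub]'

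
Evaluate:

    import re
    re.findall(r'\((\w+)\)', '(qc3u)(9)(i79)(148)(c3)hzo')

Matches: at [0:6] match '(qc3u)', group 1 = 'qc3u'; at [6:9] match '(9)', group 1 = '9'; at [9:14] match '(i79)', group 1 = 'i79'; at [14:19] match '(148)', group 1 = '148'; at [19:23] match '(c3)', group 1 = 'c3'.
With a single group, `findall` returns only what that group captured — 5 items.

['qc3u', '9', 'i79', '148', 'c3']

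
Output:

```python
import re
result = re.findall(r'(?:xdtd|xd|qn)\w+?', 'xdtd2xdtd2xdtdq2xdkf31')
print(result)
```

Alternation isn't longest-match — the leftmost alternative that fits at this position is chosen.
Scanning left to right: at [0:5] → 'xdtd2'; at [5:10] → 'xdtd2'; at [10:15] → 'xdtdq'; at [16:19] → 'xdk'.
With no groups in the pattern, `findall` gives back each whole match — 4 here.

['xdtd2', 'xdtd2', 'xdtdq', 'xdk']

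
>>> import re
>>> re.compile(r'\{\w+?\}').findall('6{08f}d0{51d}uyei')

['{08f}', '{51d}']

Scanning left to right: at [1:6] → '{08f}'; at [8:13] → '{51d}'.
Since nothing is captured, `findall` lists the 2 matched substrings directly.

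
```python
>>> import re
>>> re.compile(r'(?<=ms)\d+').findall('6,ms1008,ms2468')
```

Lookahead/lookbehind check context without consuming it, so the matched span excludes the asserted characters.
With no groups in the pattern, `findall` gives back each whole match — 2 here.

['1008', '2468']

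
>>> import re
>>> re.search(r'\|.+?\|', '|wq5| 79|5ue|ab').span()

A `+?`/`*?`/`{m,n}?` starts at its minimum and grows only as far as needed for what follows to match.
`re.search` scans for the first position where the pattern succeeds.
The match spans [0:5] → '|wq5|'.

(0, 5)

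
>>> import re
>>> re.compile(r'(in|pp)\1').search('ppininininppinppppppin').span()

(2, 6)

After group 1 captures some text, `\1` only succeeds where that same text appears again.
The match spans [2:6] → 'inin'.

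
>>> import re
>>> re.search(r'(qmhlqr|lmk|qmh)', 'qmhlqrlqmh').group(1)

Alternation tries branches left to right and keeps the first one that lets the overall match succeed at that position.
`re.search` scans for the first position where the pattern succeeds.
The match spans [0:6] → 'qmhlqr'.
Captured: group 1 = 'qmhlqr'.

'qmhlqr'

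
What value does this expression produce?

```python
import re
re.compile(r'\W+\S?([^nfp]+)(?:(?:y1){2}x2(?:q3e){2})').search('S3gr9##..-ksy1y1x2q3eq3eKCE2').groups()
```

The match spans [5:24] → '##..-ksy1y1x2q3eq3e'.
Captured: group 1 = 's'.

('s',)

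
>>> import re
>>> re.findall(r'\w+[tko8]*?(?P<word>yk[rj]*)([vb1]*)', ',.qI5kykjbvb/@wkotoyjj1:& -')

[('ykj', 'bvb')]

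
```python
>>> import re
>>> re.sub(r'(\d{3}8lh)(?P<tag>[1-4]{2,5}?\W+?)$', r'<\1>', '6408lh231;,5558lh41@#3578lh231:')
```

'6408lh231;,5558lh41@#<3578lh>'

The pattern matches exactly 3 of a digit, then the literal '8lh' (captured); then 2 to 5 of a character in [1-4] (lazy), then one or more of a non-word character (lazy) (captured as 'tag'); then anchored at the end.
The replacement refers to a captured group, so each match is rewritten using its own captured text.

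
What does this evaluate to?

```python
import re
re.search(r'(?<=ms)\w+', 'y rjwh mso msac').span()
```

(9, 10)

Lookahead/lookbehind check context without consuming it, so the matched span excludes the asserted characters.
`re.search` tries every starting position until one works.
The match spans [9:10] → 'o'.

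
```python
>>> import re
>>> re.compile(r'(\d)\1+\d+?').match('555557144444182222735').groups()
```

The match spans [0:6] → '555557'.
Captured: group 1 = '5'.

('5',)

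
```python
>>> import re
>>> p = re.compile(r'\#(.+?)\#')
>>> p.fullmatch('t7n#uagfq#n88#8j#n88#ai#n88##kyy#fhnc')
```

`re.fullmatch` is like wrapping the pattern in `^…$` (in single-line mode).
Here the pattern can't cover the whole string, so the call returns None.

None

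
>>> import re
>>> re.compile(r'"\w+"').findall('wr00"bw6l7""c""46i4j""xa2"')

['"bw6l7"', '"c"', '"46i4j"', '"xa2"']

Walking the string: at [4:11] → '"bw6l7"'; at [11:14] → '"c"'; at [14:21] → '"46i4j"'; at [21:26] → '"xa2"'.
Since nothing is captured, `findall` lists the 4 matched substrings directly.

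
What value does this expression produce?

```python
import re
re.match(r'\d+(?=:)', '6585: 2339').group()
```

'6585'

Lookahead/lookbehind check context without consuming it, so the matched span excludes the asserted characters.
`re.match` only tries the pattern at the start of the string.
The match spans [0:4] → '6585'.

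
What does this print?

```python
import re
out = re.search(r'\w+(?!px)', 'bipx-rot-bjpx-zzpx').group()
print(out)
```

bipx

The negative lookaround is zero-width — it rules out positions where the adjacent text would match, without consuming anything.
`search` walks the string left to right and returns the first match it finds.
The match spans [0:4] → 'bipx'.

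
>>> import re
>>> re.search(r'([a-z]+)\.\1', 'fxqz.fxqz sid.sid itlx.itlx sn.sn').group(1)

'fxqz'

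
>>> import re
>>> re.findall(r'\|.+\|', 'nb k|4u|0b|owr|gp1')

['|4u|0b|owr|']

No capturing groups, so `findall` returns the 1 full match string.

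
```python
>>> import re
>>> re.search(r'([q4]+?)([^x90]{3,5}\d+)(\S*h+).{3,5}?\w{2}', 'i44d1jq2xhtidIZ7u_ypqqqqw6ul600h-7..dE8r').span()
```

(1, 38)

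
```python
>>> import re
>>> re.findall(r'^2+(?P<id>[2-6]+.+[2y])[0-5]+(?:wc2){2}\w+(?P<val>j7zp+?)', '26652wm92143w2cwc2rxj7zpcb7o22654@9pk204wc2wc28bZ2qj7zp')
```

[('6652wm92143w2cwc2rxj7zpcb7o22654@9pk2', 'j7zp')]

Pattern: anchored at the start of the string; then one or more of a literal '2'; then one or more of a character in [2-6], then one or more of any character, then one of [2y] (captured as 'id'); then one or more of a character in [0-5], then the literal 'wc2' repeated 2 times, then one or more of a word character; then the literal 'j7z', then one or more of the literal 'p' (lazy) (captured as 'val').
Scanning left to right: at [0:55] match '26652wm92143w2cwc2rxj7zpcb7o22654@9pk204wc2wc28bZ2qj7zp', groups = ('6652wm92143w2cwc2rxj7zpcb7o22654@9pk2', 'j7zp').
With 2 capturing groups, `findall` returns a 2-tuple per match.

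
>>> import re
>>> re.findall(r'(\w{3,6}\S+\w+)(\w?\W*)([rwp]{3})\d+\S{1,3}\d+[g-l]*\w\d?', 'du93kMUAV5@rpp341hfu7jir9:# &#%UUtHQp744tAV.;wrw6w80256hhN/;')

`findall` packs the 3 group values into a tuple for every match.

[('du93kMUAV5', '@', 'rpp'), ('UUtHQp744tAV', '.;', 'wrw')]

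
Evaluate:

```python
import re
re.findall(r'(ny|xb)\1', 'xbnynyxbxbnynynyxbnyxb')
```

`\1` has to match the exact text group 1 already captured.
`findall` collects group 1 from each match (3 total).

['ny', 'xb', 'ny']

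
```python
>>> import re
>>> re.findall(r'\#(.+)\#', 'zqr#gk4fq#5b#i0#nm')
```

One capturing group, so `findall` returns just the captured substring from the one match — 1 in all.

['gk4fq#5b#i0']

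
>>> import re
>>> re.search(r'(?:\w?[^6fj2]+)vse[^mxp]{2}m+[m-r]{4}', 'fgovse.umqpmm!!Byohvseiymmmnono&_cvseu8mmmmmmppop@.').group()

'fgovse.umqpmm!!Byohvseiymmmnono&_cvseu8mmmmmmppop'

The pattern matches optionally a word character, then one or more of any character except [6fj2] (non-capturing group); then the literal 'vse', then exactly 2 of any character except [mxp]; then one or more of a literal 'm', then exactly 4 of a character in [m-r].
The match spans [0:49] → 'fgovse.umqpmm!!Byohvseiymmmnono&_cvseu8mmmmmmppop'.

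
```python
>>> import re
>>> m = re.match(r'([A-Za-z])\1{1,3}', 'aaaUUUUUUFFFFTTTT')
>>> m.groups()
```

The match spans [0:3] → 'aaa'.
Captured: group 1 = 'a'.

('a',)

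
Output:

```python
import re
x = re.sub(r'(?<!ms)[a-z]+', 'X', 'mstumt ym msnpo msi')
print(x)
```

A negative assertion filters positions out without eating any characters.
Each match is replaced by 'X'.

X X X X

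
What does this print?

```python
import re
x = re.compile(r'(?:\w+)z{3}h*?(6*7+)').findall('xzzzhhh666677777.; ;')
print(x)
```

This matches one or more of a word character (non-capturing group); then exactly 3 of the literal 'z', then zero or more of the literal 'h' (lazy); then zero or more of a literal '6', then one or more of a literal '7' (captured).
`findall` collects group 1 from the one match (1 total).

['666677777']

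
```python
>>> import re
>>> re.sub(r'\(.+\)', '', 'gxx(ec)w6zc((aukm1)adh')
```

Matches: at [3:19] → '(ec)w6zc((aukm1)'.
Every occurrence is swapped for ''.

'gxxadh'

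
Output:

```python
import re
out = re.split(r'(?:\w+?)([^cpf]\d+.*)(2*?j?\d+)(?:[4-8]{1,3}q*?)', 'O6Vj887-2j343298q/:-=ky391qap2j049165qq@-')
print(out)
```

This matches one or more of a word character (lazy) (non-capturing group); then any character except [cpf], then one or more of a digit, then zero or more of any character (captured); then zero or more of a literal '2' (lazy), then optionally a literal 'j', then one or more of a digit (captured); then 1 to 3 of a character in [4-8], then zero or more of a literal 'q' (lazy) (non-capturing group).
A `+?`/`*?`/`{m,n}?` starts at its minimum and grows only as far as needed for what follows to match.
Matches to split on: at [0:37] → 'O6Vj887-2j343298q/:-=ky391qap2j049165'.
Because the pattern has a capturing group, `split` also inserts each captured text between the pieces.

['', 'j887-2j343298q/:-=ky391qap2j0491', '6', 'qq@-']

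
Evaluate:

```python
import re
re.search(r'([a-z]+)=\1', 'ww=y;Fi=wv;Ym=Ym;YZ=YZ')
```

After group 1 captures some text, `\1` only succeeds where that same text appears again.
`search` walks the string left to right and returns the first match it finds.
Here nothing in the string fits, so the call returns None.

None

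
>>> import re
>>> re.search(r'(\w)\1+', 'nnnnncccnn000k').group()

'nnnnn'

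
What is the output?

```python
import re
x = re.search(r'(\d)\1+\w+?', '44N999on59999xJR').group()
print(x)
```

The backreference `\1` re-matches whatever the first group consumed, character for character.
The match spans [0:3] → '44N'.

44N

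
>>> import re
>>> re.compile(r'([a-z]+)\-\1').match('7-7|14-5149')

None

`\1` has to match the exact text group 1 already captured.
`re.match` won't scan ahead — the pattern has to work from the very first character.
Here the string doesn't start with a match, so the call returns None.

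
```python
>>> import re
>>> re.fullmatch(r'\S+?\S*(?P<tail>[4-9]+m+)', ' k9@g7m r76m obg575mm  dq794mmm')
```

None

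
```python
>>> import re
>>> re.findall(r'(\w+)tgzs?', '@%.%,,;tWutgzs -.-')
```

['tWu']

Because there's exactly one group, `findall` drops the full match and keeps group 1 from the one hit.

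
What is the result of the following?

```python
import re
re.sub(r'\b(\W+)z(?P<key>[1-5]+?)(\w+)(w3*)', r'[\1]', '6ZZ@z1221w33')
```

'6ZZ[@]'

Pattern: a word boundary (`\b`, zero-width); then one or more of a non-word character (captured); then a literal 'z'; then one or more of a character in [1-5] (lazy) (captured as 'key'); then one or more of a word character (captured); then a literal 'w', then zero or more of a literal '3' (captured).
Each match is replaced using the text its own group 1 captured.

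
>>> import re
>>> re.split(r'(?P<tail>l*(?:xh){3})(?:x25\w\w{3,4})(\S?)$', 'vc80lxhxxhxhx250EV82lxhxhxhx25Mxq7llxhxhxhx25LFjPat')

This matches zero or more of the literal 'l', then the literal 'xh' repeated 3 times (captured as 'tail'); then the literal 'x25', then a word character, then 3 to 4 of a word character (non-capturing group); then optionally a non-whitespace character (captured); then anchored at the end.
Matches to split on: at [34:51] → 'llxhxhxhx25LFjPat'.
The group in the pattern means `split` returns the separators' captures alongside the pieces.

['vc80lxhxxhxhx250EV82lxhxhxhx25Mxq7', 'llxhxhxh', 't', '']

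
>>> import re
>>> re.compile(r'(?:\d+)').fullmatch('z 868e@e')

None

This matches one or more of a digit (non-capturing group).
`re.fullmatch` is like wrapping the pattern in `^…$` (in single-line mode).
Here the pattern can't cover the whole string, so the call returns None.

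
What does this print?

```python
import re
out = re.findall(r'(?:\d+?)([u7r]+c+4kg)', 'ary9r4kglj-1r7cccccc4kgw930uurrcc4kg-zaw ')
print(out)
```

This matches one or more of a digit (lazy) (non-capturing group); then one or more of one of [u7r], then one or more of the literal 'c', then the literal '4kg' (captured).
Scanning left to right: at [11:23] match '1r7cccccc4kg', group 1 = 'r7cccccc4kg'; at [24:36] match '930uurrcc4kg', group 1 = 'uurrcc4kg'.
Because there's exactly one group, `findall` drops the full match and keeps group 1 from each hit.

['r7cccccc4kg', 'uurrcc4kg']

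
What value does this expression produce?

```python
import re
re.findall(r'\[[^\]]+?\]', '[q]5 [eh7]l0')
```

['[q]', '[eh7]']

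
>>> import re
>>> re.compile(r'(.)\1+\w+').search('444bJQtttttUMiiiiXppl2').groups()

The match spans [0:22] → '444bJQtttttUMiiiiXppl2'.
Captured: group 1 = '4'.

('4',)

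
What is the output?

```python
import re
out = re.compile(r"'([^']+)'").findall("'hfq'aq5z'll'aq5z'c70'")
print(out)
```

['hfq', 'll', 'c70']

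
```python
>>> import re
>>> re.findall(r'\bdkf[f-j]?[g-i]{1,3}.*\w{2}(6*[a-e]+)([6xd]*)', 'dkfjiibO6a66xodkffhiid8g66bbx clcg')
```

[('c', '')]

Pattern: a word boundary (`\b`, zero-width); then the literal 'dkf', then optionally a character in [f-j], then 1 to 3 of a character in [g-i]; then zero or more of any character; then exactly 2 of a word character; then zero or more of the literal '6', then one or more of a character in [a-e] (captured); then zero or more of one of [6xd] (captured).
Scanning left to right: at [0:33] match 'dkfjiibO6a66xodkffhiid8g66bbx clc', groups = ('c', '').
With 2 capturing groups, `findall` returns a 2-tuple per match.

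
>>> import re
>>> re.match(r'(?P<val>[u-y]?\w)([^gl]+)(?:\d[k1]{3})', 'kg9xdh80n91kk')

None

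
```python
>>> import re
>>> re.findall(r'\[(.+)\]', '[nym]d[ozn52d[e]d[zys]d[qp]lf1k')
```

['nym]d[ozn52d[e]d[zys]d[qp']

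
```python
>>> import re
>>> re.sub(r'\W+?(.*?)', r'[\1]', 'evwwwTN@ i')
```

The pattern matches one or more of a non-word character (lazy); then zero or more of any character (lazy) (captured).
A `+?`/`*?`/`{m,n}?` starts at its minimum and grows only as far as needed for what follows to match.
Matches: at [7:8] → '@'; at [8:9] → ' '.
The replacement refers to a captured group, so each match is rewritten using its own captured text.

'evwwwTN[][]i'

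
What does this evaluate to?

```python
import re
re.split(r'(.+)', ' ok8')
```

With a capturing group present, the delimiter's captured portion is kept in the result list.

['', ' ok8', '']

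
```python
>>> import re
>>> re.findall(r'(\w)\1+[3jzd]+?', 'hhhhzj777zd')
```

After group 1 captures some text, `\1` only succeeds where that same text appears again.
Because there's exactly one group, `findall` drops the full match and keeps group 1 from each hit.

['h', '7']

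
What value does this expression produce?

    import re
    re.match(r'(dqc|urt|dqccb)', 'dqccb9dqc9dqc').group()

'dqc'

Alternation tries branches left to right and keeps the first one that lets the overall match succeed at that position.
`re.match` won't scan ahead — the pattern has to work from the very first character.
The match spans [0:3] → 'dqc'.
Captured: group 1 = 'dqc'.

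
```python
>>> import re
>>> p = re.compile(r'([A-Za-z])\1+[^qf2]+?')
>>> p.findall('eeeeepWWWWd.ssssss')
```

['e', 'W', 's']

A backreference is literal: `\1` must see the identical characters the first group matched.
Matches: at [0:6] match 'eeeeep', group 1 = 'e'; at [6:11] match 'WWWWd', group 1 = 'W'; at [12:18] match 'ssssss', group 1 = 's'.
`findall` collects group 1 from each match (3 total).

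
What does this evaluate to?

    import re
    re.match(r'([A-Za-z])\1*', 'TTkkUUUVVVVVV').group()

'TT'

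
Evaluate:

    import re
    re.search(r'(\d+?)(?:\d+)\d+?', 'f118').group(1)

Pattern: one or more of a digit (lazy) (captured); then one or more of a digit (non-capturing group); then one or more of a digit (lazy).
Unlike `match`, `search` isn't anchored — it looks for the pattern anywhere in the string.
The match spans [1:4] → '118'.
Captured: group 1 = '1'.

'1'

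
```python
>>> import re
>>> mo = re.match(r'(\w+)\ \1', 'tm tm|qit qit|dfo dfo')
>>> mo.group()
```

`\1` is not a pattern — it's the concrete string captured by group 1, re-applied verbatim.
`re.match` only tries the pattern at the start of the string.
The match spans [0:5] → 'tm tm'.
Captured: group 1 = 'tm'.

'tm tm'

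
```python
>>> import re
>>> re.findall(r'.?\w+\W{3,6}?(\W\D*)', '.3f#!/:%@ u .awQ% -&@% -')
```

[':%@ u .awQ% -&@% -']

With a single group, `findall` returns only what that group captured — 1 item.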